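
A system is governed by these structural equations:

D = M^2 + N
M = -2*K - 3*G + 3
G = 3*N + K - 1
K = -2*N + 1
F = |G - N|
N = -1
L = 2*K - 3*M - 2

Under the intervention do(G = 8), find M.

-27

The intervention breaks the incoming arrows to G: G = 3*N + K - 1 no longer applies, and G = 8.
K = -2*N + 1  [with N=-1]  = 3
M = -2*K - 3*G + 3  [with K=3, G=8]  = -27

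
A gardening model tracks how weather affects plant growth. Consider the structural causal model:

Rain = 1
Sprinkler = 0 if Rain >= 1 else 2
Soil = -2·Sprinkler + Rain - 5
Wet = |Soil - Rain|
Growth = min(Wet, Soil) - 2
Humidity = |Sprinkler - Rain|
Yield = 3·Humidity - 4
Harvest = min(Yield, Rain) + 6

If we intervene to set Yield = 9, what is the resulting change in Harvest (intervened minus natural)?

2

do(Yield=9) replaces the equation Yield = 3·Humidity - 4 with the constant Yield = 9.
Harvest = min(Yield, Rain) + 6  [with Yield=9, Rain=1]  = 7
Without intervention: Sprinkler = 0 if Rain >= 1 else 2  [with Rain=1]  = 0; Humidity = |Sprinkler - Rain|  [with Sprinkler=0, Rain=1]  = 1; Yield = 3·Humidity - 4  [with Humidity=1]  = -1; Harvest = min(Yield, Rain) + 6  [with Yield=-1, Rain=1]  = 5.
Change = 7 − 5 = 2.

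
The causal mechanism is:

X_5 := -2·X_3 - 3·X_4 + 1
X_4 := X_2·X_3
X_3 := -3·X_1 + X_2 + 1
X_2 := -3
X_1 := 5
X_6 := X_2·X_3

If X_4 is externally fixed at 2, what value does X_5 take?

Intervening sets X_4 = 2 and removes its equation (X_4 := X_2·X_3).
X_3 = -3·X_1 + X_2 + 1  [with X_1=5, X_2=-3]  = -17
X_5 = -2·X_3 - 3·X_4 + 1  [with X_3=-17, X_4=2]  = 29

29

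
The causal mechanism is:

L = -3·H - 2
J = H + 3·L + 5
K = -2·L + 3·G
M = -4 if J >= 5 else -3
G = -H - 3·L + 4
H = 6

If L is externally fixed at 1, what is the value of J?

Under do(L=1), the mechanism L = -3·H - 2 is discarded; L is fixed at 1.
J = H + 3·L + 5  [with H=6, L=1]  = 14

14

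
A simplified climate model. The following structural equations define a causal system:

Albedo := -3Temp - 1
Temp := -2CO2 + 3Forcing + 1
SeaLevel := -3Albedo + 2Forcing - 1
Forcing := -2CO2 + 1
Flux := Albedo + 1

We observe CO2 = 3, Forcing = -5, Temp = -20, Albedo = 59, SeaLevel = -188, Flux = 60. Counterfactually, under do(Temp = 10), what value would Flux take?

-30

The intervention breaks the incoming arrows to Temp: Temp := -2CO2 + 3Forcing + 1 no longer applies, and Temp = 10.
Albedo = -3Temp - 1  [with Temp=10]  = -31
Flux = Albedo + 1  [with Albedo=-31]  = -30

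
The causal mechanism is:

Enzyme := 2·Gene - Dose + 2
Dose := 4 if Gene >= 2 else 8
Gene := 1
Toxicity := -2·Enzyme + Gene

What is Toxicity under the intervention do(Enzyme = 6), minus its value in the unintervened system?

-20

The intervention breaks the incoming arrows to Enzyme: Enzyme := 2·Gene - Dose + 2 no longer applies, and Enzyme = 6.
Toxicity = -2·Enzyme + Gene  [with Enzyme=6, Gene=1]  = -11
Without intervention: Dose = 4 if Gene >= 2 else 8  [with Gene=1]  = 8; Enzyme = 2·Gene - Dose + 2  [with Gene=1, Dose=8]  = -4; Toxicity = -2·Enzyme + Gene  [with Enzyme=-4, Gene=1]  = 9.
Change = -11 − 9 = -20.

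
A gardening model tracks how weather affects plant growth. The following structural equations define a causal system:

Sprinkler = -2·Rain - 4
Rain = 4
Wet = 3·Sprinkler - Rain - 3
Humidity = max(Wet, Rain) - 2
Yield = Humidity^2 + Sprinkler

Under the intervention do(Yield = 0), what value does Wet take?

do(Yield=0) replaces the equation Yield = Humidity^2 + Sprinkler with the constant Yield = 0.
Wet is not downstream of the intervention, so its value is determined by the original equations.
Sprinkler = -2·Rain - 4  [with Rain=4]  = -12
Wet = 3·Sprinkler - Rain - 3  [with Sprinkler=-12, Rain=4]  = -43

-43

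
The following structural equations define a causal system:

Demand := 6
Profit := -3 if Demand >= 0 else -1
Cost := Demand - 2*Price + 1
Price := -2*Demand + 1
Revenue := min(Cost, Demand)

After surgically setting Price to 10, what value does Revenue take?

Under do(Price=10), the mechanism Price := -2*Demand + 1 is discarded; Price is fixed at 10.
Cost = Demand - 2*Price + 1  [with Demand=6, Price=10]  = -13
Revenue = min(Cost, Demand)  [with Cost=-13, Demand=6]  = -13

-13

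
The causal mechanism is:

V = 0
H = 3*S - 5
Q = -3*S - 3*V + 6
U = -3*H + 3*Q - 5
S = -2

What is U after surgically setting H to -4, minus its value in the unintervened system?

Intervening sets H = -4 and removes its equation (H = 3*S - 5).
Q = -3*S - 3*V + 6  [with S=-2, V=0]  = 12
U = -3*H + 3*Q - 5  [with H=-4, Q=12]  = 43
Without intervention: Q = -3*S - 3*V + 6  [with S=-2, V=0]  = 12; H = 3*S - 5  [with S=-2]  = -11; U = -3*H + 3*Q - 5  [with H=-11, Q=12]  = 64.
Change = 43 − 64 = -21.

-21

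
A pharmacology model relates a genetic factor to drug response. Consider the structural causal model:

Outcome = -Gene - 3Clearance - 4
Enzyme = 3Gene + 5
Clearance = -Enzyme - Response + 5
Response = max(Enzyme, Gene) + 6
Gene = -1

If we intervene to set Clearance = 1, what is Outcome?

-6

Intervening sets Clearance = 1 and removes its equation (Clearance = -Enzyme - Response + 5).
Outcome = -Gene - 3Clearance - 4  [with Gene=-1, Clearance=1]  = -6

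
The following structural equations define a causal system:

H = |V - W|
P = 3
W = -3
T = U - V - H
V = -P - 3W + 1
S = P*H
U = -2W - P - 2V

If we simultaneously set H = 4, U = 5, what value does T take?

Setting H = 4, U = 5 by intervention discards those variables' equations.
V = -P - 3W + 1  [with P=3, W=-3]  = 7
T = U - V - H  [with U=5, V=7, H=4]  = -6

-6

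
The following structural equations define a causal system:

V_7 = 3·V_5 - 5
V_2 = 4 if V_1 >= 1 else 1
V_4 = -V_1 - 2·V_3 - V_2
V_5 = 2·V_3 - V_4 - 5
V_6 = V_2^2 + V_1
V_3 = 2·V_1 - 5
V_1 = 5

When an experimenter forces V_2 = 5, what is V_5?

do(V_2=5) replaces the equation V_2 = 4 if V_1 >= 1 else 1 with the constant V_2 = 5.
V_3 = 2·V_1 - 5  [with V_1=5]  = 5
V_4 = -V_1 - 2·V_3 - V_2  [with V_1=5, V_3=5, V_2=5]  = -20
V_5 = 2·V_3 - V_4 - 5  [with V_3=5, V_4=-20]  = 25

25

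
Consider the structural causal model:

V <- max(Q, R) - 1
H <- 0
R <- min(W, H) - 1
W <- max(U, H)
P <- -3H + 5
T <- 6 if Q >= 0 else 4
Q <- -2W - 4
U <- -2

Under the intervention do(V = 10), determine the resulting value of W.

0

Intervening sets V = 10 and removes its equation (V <- max(Q, R) - 1).
W is not downstream of the intervention, so its value is determined by the original equations.
W = max(U, H)  [with U=-2, H=0]  = 0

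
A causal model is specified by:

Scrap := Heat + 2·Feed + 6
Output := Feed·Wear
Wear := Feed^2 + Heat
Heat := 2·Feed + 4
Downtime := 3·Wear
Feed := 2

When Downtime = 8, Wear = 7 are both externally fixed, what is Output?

Under do(Downtime = 8, Wear = 7), each intervened variable's structural equation is replaced by its fixed value.
Output = Feed·Wear  [with Feed=2, Wear=7]  = 14

14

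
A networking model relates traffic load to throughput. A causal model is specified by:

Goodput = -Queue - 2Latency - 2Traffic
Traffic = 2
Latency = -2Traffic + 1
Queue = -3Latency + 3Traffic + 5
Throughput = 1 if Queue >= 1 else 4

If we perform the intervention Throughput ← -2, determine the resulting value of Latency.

-3

The intervention breaks the incoming arrows to Throughput: Throughput = 1 if Queue >= 1 else 4 no longer applies, and Throughput = -2.
Since Latency is not a descendant of the intervened variable, it is unaffected.
Latency = -2Traffic + 1  [with Traffic=2]  = -3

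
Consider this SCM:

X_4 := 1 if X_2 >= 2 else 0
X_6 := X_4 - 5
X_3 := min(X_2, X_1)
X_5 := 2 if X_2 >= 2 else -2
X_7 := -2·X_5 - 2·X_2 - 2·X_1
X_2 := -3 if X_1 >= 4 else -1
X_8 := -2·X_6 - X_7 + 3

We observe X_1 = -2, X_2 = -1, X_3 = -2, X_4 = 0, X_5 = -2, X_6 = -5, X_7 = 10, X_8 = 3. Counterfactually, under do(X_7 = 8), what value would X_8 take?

5

do(X_7=8) replaces the equation X_7 := -2·X_5 - 2·X_2 - 2·X_1 with the constant X_7 = 8.
X_2 = -3 if X_1 >= 4 else -1  [with X_1=-2]  = -1
X_4 = 1 if X_2 >= 2 else 0  [with X_2=-1]  = 0
X_6 = X_4 - 5  [with X_4=0]  = -5
X_8 = -2·X_6 - X_7 + 3  [with X_6=-5, X_7=8]  = 5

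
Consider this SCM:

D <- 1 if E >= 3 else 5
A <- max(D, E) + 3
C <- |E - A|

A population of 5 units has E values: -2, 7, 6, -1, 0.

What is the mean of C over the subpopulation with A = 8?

9

E[C|A=8] averages over only the 3 units with A=8 (E = -2, -1, 0): C = 10, 9, 8, mean 9.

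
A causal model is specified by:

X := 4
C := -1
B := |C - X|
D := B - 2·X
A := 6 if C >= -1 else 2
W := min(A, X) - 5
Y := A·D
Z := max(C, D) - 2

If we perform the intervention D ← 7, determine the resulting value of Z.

do(D=7) replaces the equation D := B - 2·X with the constant D = 7.
Z = max(C, D) - 2  [with C=-1, D=7]  = 5

5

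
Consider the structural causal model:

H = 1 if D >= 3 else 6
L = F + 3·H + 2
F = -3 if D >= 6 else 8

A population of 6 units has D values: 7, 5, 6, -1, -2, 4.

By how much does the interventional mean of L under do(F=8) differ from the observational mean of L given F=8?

-2.5

Under do(F=8), F's equation is replaced by F=8 for every unit. Per-unit L: 13, 13, 13, 28, 28, 13. Mean = 18.
E[L|F=8] averages over only the 4 units with F=8 (D = 5, -1, -2, 4): L = 13, 28, 28, 13, mean 20.5.
Difference = 18 − 20.5 = -2.5.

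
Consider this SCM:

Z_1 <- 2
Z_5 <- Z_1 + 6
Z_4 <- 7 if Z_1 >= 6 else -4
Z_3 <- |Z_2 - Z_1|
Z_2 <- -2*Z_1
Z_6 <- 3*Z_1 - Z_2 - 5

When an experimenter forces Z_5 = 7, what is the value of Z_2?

-4

Under do(Z_5=7), the mechanism Z_5 <- Z_1 + 6 is discarded; Z_5 is fixed at 7.
No directed path runs from Z_5 to Z_2, so Z_2 keeps its natural value.
Z_2 = -2*Z_1  [with Z_1=2]  = -4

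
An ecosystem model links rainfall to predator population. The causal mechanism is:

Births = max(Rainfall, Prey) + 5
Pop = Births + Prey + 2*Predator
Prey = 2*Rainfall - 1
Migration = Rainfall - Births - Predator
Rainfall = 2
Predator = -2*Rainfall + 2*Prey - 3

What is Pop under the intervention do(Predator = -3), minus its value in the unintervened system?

-4

The intervention breaks the incoming arrows to Predator: Predator = -2*Rainfall + 2*Prey - 3 no longer applies, and Predator = -3.
Prey = 2*Rainfall - 1  [with Rainfall=2]  = 3
Births = max(Rainfall, Prey) + 5  [with Rainfall=2, Prey=3]  = 8
Pop = Births + Prey + 2*Predator  [with Births=8, Prey=3, Predator=-3]  = 5
Without intervention: Prey = 2*Rainfall - 1  [with Rainfall=2]  = 3; Predator = -2*Rainfall + 2*Prey - 3  [with Rainfall=2, Prey=3]  = -1; Births = max(Rainfall, Prey) + 5  [with Rainfall=2, Prey=3]  = 8; Pop = Births + Prey + 2*Predator  [with Births=8, Prey=3, Predator=-1]  = 9.
Change = 5 − 9 = -4.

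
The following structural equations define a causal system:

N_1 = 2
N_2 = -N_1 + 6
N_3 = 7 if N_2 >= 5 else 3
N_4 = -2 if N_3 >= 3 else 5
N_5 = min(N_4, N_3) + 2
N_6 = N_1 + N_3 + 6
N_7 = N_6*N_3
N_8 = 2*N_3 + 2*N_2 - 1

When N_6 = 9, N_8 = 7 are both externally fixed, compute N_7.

27

Under do(N_6 = 9, N_8 = 7), each intervened variable's structural equation is replaced by its fixed value.
N_2 = -N_1 + 6  [with N_1=2]  = 4
N_3 = 7 if N_2 >= 5 else 3  [with N_2=4]  = 3
N_7 = N_6*N_3  [with N_6=9, N_3=3]  = 27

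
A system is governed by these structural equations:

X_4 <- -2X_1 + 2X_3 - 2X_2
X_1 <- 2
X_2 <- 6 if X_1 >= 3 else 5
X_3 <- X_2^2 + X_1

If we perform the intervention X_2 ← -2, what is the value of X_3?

6

The intervention breaks the incoming arrows to X_2: X_2 <- 6 if X_1 >= 3 else 5 no longer applies, and X_2 = -2.
X_3 = X_2^2 + X_1  [with X_2=-2, X_1=2]  = 6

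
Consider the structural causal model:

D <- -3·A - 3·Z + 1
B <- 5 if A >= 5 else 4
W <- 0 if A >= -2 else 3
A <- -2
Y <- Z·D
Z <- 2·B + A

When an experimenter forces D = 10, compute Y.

60

The intervention breaks the incoming arrows to D: D <- -3·A - 3·Z + 1 no longer applies, and D = 10.
B = 5 if A >= 5 else 4  [with A=-2]  = 4
Z = 2·B + A  [with B=4, A=-2]  = 6
Y = Z·D  [with Z=6, D=10]  = 60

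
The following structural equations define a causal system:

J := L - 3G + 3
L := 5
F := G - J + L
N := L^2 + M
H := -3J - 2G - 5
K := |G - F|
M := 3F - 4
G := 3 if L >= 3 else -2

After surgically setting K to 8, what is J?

do(K=8) replaces the equation K := |G - F| with the constant K = 8.
J is not downstream of the intervention, so its value is determined by the original equations.
G = 3 if L >= 3 else -2  [with L=5]  = 3
J = L - 3G + 3  [with L=5, G=3]  = -1

-1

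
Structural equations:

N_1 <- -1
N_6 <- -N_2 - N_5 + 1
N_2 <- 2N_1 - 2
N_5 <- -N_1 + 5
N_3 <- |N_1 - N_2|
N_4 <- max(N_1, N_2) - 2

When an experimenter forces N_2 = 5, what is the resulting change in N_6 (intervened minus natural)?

Under do(N_2=5), the mechanism N_2 <- 2N_1 - 2 is discarded; N_2 is fixed at 5.
N_5 = -N_1 + 5  [with N_1=-1]  = 6
N_6 = -N_2 - N_5 + 1  [with N_2=5, N_5=6]  = -10
Without intervention: N_2 = 2N_1 - 2  [with N_1=-1]  = -4; N_5 = -N_1 + 5  [with N_1=-1]  = 6; N_6 = -N_2 - N_5 + 1  [with N_2=-4, N_5=6]  = -1.
Change = -10 − (-1) = -9.

-9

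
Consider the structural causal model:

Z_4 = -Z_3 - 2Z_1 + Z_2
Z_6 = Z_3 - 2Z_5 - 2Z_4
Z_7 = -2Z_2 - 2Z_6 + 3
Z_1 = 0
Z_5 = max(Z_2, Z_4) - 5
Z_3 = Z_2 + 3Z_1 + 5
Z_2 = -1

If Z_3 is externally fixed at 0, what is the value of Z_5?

-6

do(Z_3=0) replaces the equation Z_3 = Z_2 + 3Z_1 + 5 with the constant Z_3 = 0.
Z_4 = -Z_3 - 2Z_1 + Z_2  [with Z_3=0, Z_1=0, Z_2=-1]  = -1
Z_5 = max(Z_2, Z_4) - 5  [with Z_2=-1, Z_4=-1]  = -6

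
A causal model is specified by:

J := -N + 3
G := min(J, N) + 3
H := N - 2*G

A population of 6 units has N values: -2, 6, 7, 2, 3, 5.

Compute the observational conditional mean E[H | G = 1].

Observing G=1 restricts to units where G's equation naturally yields 1: N ∈ {-2, 5}. In that subpopulation H = -4, 3, mean -0.5.

-0.5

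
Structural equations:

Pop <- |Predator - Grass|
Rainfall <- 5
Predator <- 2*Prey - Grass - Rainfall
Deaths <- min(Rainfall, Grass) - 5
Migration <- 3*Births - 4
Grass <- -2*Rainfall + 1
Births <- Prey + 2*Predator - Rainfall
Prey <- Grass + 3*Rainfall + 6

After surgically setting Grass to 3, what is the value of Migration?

293

Under do(Grass=3), the mechanism Grass <- -2*Rainfall + 1 is discarded; Grass is fixed at 3.
Prey = Grass + 3*Rainfall + 6  [with Grass=3, Rainfall=5]  = 24
Predator = 2*Prey - Grass - Rainfall  [with Prey=24, Grass=3, Rainfall=5]  = 40
Births = Prey + 2*Predator - Rainfall  [with Prey=24, Predator=40, Rainfall=5]  = 99
Migration = 3*Births - 4  [with Births=99]  = 293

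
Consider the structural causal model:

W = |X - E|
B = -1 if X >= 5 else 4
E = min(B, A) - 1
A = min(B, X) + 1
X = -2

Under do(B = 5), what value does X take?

Under do(B=5), the mechanism B = -1 if X >= 5 else 4 is discarded; B is fixed at 5.
X is not downstream of the intervention, so its value is determined by the original equations.

-2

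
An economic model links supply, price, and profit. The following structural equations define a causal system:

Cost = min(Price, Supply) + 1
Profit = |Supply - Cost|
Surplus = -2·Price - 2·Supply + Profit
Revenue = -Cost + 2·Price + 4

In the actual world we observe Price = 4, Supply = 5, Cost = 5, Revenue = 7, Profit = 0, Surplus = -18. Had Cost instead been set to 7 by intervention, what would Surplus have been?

The intervention breaks the incoming arrows to Cost: Cost = min(Price, Supply) + 1 no longer applies, and Cost = 7.
Profit = |Supply - Cost|  [with Supply=5, Cost=7]  = 2
Surplus = -2·Price - 2·Supply + Profit  [with Price=4, Supply=5, Profit=2]  = -16

-16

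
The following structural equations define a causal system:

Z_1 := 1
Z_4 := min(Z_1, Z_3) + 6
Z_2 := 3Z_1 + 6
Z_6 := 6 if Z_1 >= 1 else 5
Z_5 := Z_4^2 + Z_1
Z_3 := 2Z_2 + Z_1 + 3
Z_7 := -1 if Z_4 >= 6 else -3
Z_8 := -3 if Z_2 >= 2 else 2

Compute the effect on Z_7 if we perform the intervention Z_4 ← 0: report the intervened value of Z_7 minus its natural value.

The intervention breaks the incoming arrows to Z_4: Z_4 := min(Z_1, Z_3) + 6 no longer applies, and Z_4 = 0.
Z_7 = -1 if Z_4 >= 6 else -3  [with Z_4=0]  = -3
Without intervention: Z_2 = 3Z_1 + 6  [with Z_1=1]  = 9; Z_3 = 2Z_2 + Z_1 + 3  [with Z_2=9, Z_1=1]  = 22; Z_4 = min(Z_1, Z_3) + 6  [with Z_1=1, Z_3=22]  = 7; Z_7 = -1 if Z_4 >= 6 else -3  [with Z_4=7]  = -1.
Change = -3 − (-1) = -2.

-2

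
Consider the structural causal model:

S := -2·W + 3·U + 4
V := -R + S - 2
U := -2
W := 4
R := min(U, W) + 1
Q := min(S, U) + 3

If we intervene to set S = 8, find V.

The intervention breaks the incoming arrows to S: S := -2·W + 3·U + 4 no longer applies, and S = 8.
R = min(U, W) + 1  [with U=-2, W=4]  = -1
V = -R + S - 2  [with R=-1, S=8]  = 7

7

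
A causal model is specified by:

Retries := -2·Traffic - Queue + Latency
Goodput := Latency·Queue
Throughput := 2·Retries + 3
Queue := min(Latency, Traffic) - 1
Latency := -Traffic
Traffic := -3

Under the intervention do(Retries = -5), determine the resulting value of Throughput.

-7

Intervening sets Retries = -5 and removes its equation (Retries := -2·Traffic - Queue + Latency).
Throughput = 2·Retries + 3  [with Retries=-5]  = -7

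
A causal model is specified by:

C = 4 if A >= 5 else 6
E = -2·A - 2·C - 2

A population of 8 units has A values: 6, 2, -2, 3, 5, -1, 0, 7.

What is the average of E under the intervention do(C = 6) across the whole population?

-19

The intervention sets C=6 in all 8 units regardless of A. Recomputing E per unit gives -26, -18, -10, -20, -24, -12, -14, -28; average -19.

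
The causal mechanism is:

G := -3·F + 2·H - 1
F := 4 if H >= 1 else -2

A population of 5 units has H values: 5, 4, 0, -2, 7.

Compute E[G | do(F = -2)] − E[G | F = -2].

7.6

Under do(F=-2), F's equation is replaced by F=-2 for every unit. Per-unit G: 15, 13, 5, 1, 19. Mean = 10.6.
E[G|F=-2] averages over only the 2 units with F=-2 (H = 0, -2): G = 5, 1, mean 3.
Difference = 10.6 − 3 = 7.6.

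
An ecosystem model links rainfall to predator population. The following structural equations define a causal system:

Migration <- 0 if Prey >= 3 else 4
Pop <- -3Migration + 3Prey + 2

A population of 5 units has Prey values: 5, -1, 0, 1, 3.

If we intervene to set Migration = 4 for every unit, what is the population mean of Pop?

do(Migration=4) breaks Migration's dependence on Prey. With Migration=4 fixed, Pop across the units is 5, -13, -10, -7, -1, mean -5.2.

-5.2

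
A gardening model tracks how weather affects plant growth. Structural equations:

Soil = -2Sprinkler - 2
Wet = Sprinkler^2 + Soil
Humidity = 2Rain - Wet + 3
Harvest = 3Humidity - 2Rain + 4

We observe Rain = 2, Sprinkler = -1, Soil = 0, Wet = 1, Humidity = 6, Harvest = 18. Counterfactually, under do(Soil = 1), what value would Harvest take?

15

The intervention breaks the incoming arrows to Soil: Soil = -2Sprinkler - 2 no longer applies, and Soil = 1.
Wet = Sprinkler^2 + Soil  [with Sprinkler=-1, Soil=1]  = 2
Humidity = 2Rain - Wet + 3  [with Rain=2, Wet=2]  = 5
Harvest = 3Humidity - 2Rain + 4  [with Humidity=5, Rain=2]  = 15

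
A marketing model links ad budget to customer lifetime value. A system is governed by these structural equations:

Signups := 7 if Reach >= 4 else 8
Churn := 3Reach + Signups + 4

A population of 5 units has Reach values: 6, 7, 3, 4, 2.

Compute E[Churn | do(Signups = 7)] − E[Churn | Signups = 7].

do(Signups=7) breaks Signups's dependence on Reach. With Signups=7 fixed, Churn across the units is 29, 32, 20, 23, 17, mean 24.2.
Observing Signups=7 restricts to units where Signups's equation naturally yields 7: Reach ∈ {6, 7, 4}. In that subpopulation Churn = 29, 32, 23, mean 28.
Difference = 24.2 − 28 = -3.8.

-3.8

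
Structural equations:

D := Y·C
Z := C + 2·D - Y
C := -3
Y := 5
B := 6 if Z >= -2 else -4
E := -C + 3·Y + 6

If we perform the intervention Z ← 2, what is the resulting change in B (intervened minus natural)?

10

Intervening sets Z = 2 and removes its equation (Z := C + 2·D - Y).
B = 6 if Z >= -2 else -4  [with Z=2]  = 6
Without intervention: D = Y·C  [with Y=5, C=-3]  = -15; Z = C + 2·D - Y  [with C=-3, D=-15, Y=5]  = -38; B = 6 if Z >= -2 else -4  [with Z=-38]  = -4.
Change = 6 − (-4) = 10.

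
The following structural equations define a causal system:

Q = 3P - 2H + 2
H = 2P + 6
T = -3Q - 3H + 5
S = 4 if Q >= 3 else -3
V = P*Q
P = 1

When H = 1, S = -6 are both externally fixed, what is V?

Setting H = 1, S = -6 by intervention discards those variables' equations.
Q = 3P - 2H + 2  [with P=1, H=1]  = 3
V = P*Q  [with P=1, Q=3]  = 3

3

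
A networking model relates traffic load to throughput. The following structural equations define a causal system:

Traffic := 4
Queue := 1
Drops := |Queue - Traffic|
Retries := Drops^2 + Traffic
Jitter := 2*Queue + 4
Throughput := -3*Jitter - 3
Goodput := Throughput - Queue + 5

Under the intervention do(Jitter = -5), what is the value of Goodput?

Under do(Jitter=-5), the mechanism Jitter := 2*Queue + 4 is discarded; Jitter is fixed at -5.
Throughput = -3*Jitter - 3  [with Jitter=-5]  = 12
Goodput = Throughput - Queue + 5  [with Throughput=12, Queue=1]  = 16

16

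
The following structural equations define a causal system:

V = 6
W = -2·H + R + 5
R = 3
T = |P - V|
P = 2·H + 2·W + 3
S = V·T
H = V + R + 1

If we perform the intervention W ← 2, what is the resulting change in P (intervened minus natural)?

28

Intervening sets W = 2 and removes its equation (W = -2·H + R + 5).
H = V + R + 1  [with V=6, R=3]  = 10
P = 2·H + 2·W + 3  [with H=10, W=2]  = 27
Without intervention: H = V + R + 1  [with V=6, R=3]  = 10; W = -2·H + R + 5  [with H=10, R=3]  = -12; P = 2·H + 2·W + 3  [with H=10, W=-12]  = -1.
Change = 27 − (-1) = 28.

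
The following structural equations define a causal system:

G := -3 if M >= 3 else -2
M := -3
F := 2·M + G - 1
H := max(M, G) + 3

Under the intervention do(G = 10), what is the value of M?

-3

Under do(G=10), the mechanism G := -3 if M >= 3 else -2 is discarded; G is fixed at 10.
M is not downstream of the intervention, so its value is determined by the original equations.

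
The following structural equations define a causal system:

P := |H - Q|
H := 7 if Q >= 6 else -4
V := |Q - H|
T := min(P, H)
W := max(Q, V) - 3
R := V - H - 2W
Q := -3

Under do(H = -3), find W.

Under do(H=-3), the mechanism H := 7 if Q >= 6 else -4 is discarded; H is fixed at -3.
V = |Q - H|  [with Q=-3, H=-3]  = 0
W = max(Q, V) - 3  [with Q=-3, V=0]  = -3

-3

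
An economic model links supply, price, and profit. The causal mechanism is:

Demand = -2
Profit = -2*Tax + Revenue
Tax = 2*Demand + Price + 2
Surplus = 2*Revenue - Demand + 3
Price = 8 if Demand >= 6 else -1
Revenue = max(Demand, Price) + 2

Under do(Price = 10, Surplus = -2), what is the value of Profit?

-4

Setting Price = 10, Surplus = -2 by intervention discards those variables' equations.
Revenue = max(Demand, Price) + 2  [with Demand=-2, Price=10]  = 12
Tax = 2*Demand + Price + 2  [with Demand=-2, Price=10]  = 8
Profit = -2*Tax + Revenue  [with Tax=8, Revenue=12]  = -4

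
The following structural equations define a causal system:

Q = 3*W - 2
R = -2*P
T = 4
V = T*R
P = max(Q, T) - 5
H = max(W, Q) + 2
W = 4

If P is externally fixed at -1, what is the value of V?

8

Under do(P=-1), the mechanism P = max(Q, T) - 5 is discarded; P is fixed at -1.
R = -2*P  [with P=-1]  = 2
V = T*R  [with T=4, R=2]  = 8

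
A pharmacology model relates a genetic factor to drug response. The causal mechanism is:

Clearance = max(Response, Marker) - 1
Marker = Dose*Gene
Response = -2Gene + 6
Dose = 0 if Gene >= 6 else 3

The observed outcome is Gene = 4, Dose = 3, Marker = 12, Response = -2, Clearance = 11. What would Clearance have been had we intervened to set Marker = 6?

do(Marker=6) replaces the equation Marker = Dose*Gene with the constant Marker = 6.
Response = -2Gene + 6  [with Gene=4]  = -2
Clearance = max(Response, Marker) - 1  [with Response=-2, Marker=6]  = 5

5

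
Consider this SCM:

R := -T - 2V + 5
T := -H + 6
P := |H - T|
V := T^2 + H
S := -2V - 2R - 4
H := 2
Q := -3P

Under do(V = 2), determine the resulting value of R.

-3

Intervening sets V = 2 and removes its equation (V := T^2 + H).
T = -H + 6  [with H=2]  = 4
R = -T - 2V + 5  [with T=4, V=2]  = -3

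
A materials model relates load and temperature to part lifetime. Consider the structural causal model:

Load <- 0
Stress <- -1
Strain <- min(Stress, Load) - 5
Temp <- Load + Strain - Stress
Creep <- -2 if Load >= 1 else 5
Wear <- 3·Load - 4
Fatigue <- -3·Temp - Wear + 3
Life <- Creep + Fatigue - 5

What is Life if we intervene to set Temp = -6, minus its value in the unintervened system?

do(Temp=-6) replaces the equation Temp <- Load + Strain - Stress with the constant Temp = -6.
Creep = -2 if Load >= 1 else 5  [with Load=0]  = 5
Wear = 3·Load - 4  [with Load=0]  = -4
Fatigue = -3·Temp - Wear + 3  [with Temp=-6, Wear=-4]  = 25
Life = Creep + Fatigue - 5  [with Creep=5, Fatigue=25]  = 25
Without intervention: Strain = min(Stress, Load) - 5  [with Stress=-1, Load=0]  = -6; Temp = Load + Strain - Stress  [with Load=0, Strain=-6, Stress=-1]  = -5; Creep = -2 if Load >= 1 else 5  [with Load=0]  = 5; Wear = 3·Load - 4  [with Load=0]  = -4; Fatigue = -3·Temp - Wear + 3  [with Temp=-5, Wear=-4]  = 22; Life = Creep + Fatigue - 5  [with Creep=5, Fatigue=22]  = 22.
Change = 25 − 22 = 3.

3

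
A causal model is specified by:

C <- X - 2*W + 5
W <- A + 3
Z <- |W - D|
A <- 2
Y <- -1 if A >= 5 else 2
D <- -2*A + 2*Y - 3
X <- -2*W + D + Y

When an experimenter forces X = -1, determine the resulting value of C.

Intervening sets X = -1 and removes its equation (X <- -2*W + D + Y).
W = A + 3  [with A=2]  = 5
C = X - 2*W + 5  [with X=-1, W=5]  = -6

-6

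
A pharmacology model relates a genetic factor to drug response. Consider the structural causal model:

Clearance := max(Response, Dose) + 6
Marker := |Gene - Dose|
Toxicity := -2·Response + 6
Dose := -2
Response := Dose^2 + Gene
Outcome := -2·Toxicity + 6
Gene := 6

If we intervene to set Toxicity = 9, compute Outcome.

-12

Under do(Toxicity=9), the mechanism Toxicity := -2·Response + 6 is discarded; Toxicity is fixed at 9.
Outcome = -2·Toxicity + 6  [with Toxicity=9]  = -12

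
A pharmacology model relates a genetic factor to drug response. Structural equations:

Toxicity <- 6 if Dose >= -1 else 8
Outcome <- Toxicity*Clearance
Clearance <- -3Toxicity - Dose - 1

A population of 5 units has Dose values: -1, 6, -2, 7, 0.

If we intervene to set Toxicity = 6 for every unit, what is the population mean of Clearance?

Every unit gets Toxicity=6 under the intervention. Clearance values become -18, -25, -17, -26, -19; E[Clearance|do(Toxicity=6)] = -21.

-21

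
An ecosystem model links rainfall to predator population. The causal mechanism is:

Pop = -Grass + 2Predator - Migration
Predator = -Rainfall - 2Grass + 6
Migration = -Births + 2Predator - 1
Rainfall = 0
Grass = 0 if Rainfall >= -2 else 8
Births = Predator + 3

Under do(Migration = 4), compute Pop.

The intervention breaks the incoming arrows to Migration: Migration = -Births + 2Predator - 1 no longer applies, and Migration = 4.
Grass = 0 if Rainfall >= -2 else 8  [with Rainfall=0]  = 0
Predator = -Rainfall - 2Grass + 6  [with Rainfall=0, Grass=0]  = 6
Pop = -Grass + 2Predator - Migration  [with Grass=0, Predator=6, Migration=4]  = 8

8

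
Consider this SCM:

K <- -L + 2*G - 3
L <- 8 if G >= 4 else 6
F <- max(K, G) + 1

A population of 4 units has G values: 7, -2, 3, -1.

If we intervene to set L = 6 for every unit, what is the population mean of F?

2.75

do(L=6) breaks L's dependence on G. With L=6 fixed, F across the units is 8, -1, 4, 0, mean 2.75.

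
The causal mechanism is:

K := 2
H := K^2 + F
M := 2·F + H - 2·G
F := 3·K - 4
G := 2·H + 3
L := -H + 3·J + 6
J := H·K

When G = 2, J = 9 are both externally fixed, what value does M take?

Setting G = 2, J = 9 by intervention discards those variables' equations.
F = 3·K - 4  [with K=2]  = 2
H = K^2 + F  [with K=2, F=2]  = 6
M = 2·F + H - 2·G  [with F=2, H=6, G=2]  = 6

6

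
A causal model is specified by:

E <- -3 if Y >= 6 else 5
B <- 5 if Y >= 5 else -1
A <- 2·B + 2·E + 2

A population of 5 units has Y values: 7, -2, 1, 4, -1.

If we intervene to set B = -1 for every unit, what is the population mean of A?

Every unit gets B=-1 under the intervention. A values become -6, 10, 10, 10, 10; E[A|do(B=-1)] = 6.8.

6.8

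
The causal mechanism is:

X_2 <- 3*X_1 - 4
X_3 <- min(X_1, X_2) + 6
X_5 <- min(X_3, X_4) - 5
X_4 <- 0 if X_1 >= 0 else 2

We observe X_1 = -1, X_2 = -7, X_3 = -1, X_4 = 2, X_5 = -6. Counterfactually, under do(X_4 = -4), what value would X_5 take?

-9

Intervening sets X_4 = -4 and removes its equation (X_4 <- 0 if X_1 >= 0 else 2).
X_2 = 3*X_1 - 4  [with X_1=-1]  = -7
X_3 = min(X_1, X_2) + 6  [with X_1=-1, X_2=-7]  = -1
X_5 = min(X_3, X_4) - 5  [with X_3=-1, X_4=-4]  = -9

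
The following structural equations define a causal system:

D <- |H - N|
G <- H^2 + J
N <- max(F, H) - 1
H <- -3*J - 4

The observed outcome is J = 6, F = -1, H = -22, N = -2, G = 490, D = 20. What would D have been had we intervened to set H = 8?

The intervention breaks the incoming arrows to H: H <- -3*J - 4 no longer applies, and H = 8.
N = max(F, H) - 1  [with F=-1, H=8]  = 7
D = |H - N|  [with H=8, N=7]  = 1

1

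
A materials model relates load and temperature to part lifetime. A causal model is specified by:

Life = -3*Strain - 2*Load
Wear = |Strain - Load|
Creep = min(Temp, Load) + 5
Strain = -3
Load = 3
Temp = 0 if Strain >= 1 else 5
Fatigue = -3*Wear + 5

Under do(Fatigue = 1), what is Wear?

6

do(Fatigue=1) replaces the equation Fatigue = -3*Wear + 5 with the constant Fatigue = 1.
Since Wear is not a descendant of the intervened variable, it is unaffected.
Wear = |Strain - Load|  [with Strain=-3, Load=3]  = 6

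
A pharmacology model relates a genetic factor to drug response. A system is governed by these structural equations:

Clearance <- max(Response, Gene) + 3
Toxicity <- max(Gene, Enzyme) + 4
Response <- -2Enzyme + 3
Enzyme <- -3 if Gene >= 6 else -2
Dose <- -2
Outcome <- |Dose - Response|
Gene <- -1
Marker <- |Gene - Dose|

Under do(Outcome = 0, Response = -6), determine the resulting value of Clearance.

Under do(Outcome = 0, Response = -6), each intervened variable's structural equation is replaced by its fixed value.
Clearance = max(Response, Gene) + 3  [with Response=-6, Gene=-1]  = 2

2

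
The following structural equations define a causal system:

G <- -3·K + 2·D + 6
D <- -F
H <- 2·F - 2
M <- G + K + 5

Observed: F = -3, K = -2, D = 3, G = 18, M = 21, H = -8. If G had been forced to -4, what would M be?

-1

Intervening sets G = -4 and removes its equation (G <- -3·K + 2·D + 6).
M = G + K + 5  [with G=-4, K=-2]  = -1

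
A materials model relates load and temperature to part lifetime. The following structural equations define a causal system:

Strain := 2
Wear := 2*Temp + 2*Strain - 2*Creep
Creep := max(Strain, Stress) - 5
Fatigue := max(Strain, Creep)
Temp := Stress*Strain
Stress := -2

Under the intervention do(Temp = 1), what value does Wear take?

12

do(Temp=1) replaces the equation Temp := Stress*Strain with the constant Temp = 1.
Creep = max(Strain, Stress) - 5  [with Strain=2, Stress=-2]  = -3
Wear = 2*Temp + 2*Strain - 2*Creep  [with Temp=1, Strain=2, Creep=-3]  = 12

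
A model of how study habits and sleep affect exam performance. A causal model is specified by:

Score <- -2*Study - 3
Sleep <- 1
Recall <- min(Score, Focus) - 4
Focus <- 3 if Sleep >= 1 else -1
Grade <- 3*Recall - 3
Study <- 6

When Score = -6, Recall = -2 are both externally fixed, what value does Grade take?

-9

The joint intervention fixes Score = -6, Recall = -2, removing each variable's own equation.
Grade = 3*Recall - 3  [with Recall=-2]  = -9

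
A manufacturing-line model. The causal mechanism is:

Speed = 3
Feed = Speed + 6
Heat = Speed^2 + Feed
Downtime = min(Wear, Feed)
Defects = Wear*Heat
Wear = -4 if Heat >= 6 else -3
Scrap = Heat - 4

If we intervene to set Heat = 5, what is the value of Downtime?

The intervention breaks the incoming arrows to Heat: Heat = Speed^2 + Feed no longer applies, and Heat = 5.
Feed = Speed + 6  [with Speed=3]  = 9
Wear = -4 if Heat >= 6 else -3  [with Heat=5]  = -3
Downtime = min(Wear, Feed)  [with Wear=-3, Feed=9]  = -3

-3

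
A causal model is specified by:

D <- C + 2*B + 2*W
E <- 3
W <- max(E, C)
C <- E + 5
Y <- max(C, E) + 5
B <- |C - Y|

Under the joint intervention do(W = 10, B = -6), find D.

16

Setting W = 10, B = -6 by intervention discards those variables' equations.
C = E + 5  [with E=3]  = 8
D = C + 2*B + 2*W  [with C=8, B=-6, W=10]  = 16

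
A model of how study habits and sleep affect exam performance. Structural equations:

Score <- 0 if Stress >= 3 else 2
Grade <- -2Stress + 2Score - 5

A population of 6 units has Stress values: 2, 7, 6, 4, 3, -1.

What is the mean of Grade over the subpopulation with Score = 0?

Conditioning on Score=0 selects the 4 unit(s) with Stress ∈ {7, 6, 4, 3}. Their Grade values: -19, -17, -13, -11. Mean = -15.

-15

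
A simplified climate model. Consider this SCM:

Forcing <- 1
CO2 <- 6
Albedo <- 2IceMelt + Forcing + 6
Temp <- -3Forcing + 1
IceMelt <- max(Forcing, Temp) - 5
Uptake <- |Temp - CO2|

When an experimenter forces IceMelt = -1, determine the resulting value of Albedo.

5

Intervening sets IceMelt = -1 and removes its equation (IceMelt <- max(Forcing, Temp) - 5).
Albedo = 2IceMelt + Forcing + 6  [with IceMelt=-1, Forcing=1]  = 5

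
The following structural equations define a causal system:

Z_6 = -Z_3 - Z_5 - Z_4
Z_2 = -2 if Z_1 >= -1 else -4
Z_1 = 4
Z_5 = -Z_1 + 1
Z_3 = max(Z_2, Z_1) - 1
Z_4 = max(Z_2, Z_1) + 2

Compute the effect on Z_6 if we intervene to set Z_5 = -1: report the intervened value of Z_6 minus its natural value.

The intervention breaks the incoming arrows to Z_5: Z_5 = -Z_1 + 1 no longer applies, and Z_5 = -1.
Z_2 = -2 if Z_1 >= -1 else -4  [with Z_1=4]  = -2
Z_3 = max(Z_2, Z_1) - 1  [with Z_2=-2, Z_1=4]  = 3
Z_4 = max(Z_2, Z_1) + 2  [with Z_2=-2, Z_1=4]  = 6
Z_6 = -Z_3 - Z_5 - Z_4  [with Z_3=3, Z_5=-1, Z_4=6]  = -8
Without intervention: Z_2 = -2 if Z_1 >= -1 else -4  [with Z_1=4]  = -2; Z_3 = max(Z_2, Z_1) - 1  [with Z_2=-2, Z_1=4]  = 3; Z_4 = max(Z_2, Z_1) + 2  [with Z_2=-2, Z_1=4]  = 6; Z_5 = -Z_1 + 1  [with Z_1=4]  = -3; Z_6 = -Z_3 - Z_5 - Z_4  [with Z_3=3, Z_5=-3, Z_4=6]  = -6.
Change = -8 − (-6) = -2.

-2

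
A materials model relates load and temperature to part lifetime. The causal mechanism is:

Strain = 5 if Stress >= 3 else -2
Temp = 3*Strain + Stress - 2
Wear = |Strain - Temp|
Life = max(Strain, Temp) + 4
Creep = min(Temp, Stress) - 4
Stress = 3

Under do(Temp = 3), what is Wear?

do(Temp=3) replaces the equation Temp = 3*Strain + Stress - 2 with the constant Temp = 3.
Strain = 5 if Stress >= 3 else -2  [with Stress=3]  = 5
Wear = |Strain - Temp|  [with Strain=5, Temp=3]  = 2

2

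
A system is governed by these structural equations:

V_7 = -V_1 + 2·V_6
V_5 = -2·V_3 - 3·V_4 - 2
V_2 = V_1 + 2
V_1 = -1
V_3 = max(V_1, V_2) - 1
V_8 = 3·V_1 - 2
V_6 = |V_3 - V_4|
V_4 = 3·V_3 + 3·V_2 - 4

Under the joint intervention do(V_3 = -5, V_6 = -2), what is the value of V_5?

The joint intervention fixes V_3 = -5, V_6 = -2, removing each variable's own equation.
V_2 = V_1 + 2  [with V_1=-1]  = 1
V_4 = 3·V_3 + 3·V_2 - 4  [with V_3=-5, V_2=1]  = -16
V_5 = -2·V_3 - 3·V_4 - 2  [with V_3=-5, V_4=-16]  = 56

56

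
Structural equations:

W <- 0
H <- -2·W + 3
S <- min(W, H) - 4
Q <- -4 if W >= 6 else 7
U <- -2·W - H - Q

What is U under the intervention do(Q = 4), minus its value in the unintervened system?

3

Intervening sets Q = 4 and removes its equation (Q <- -4 if W >= 6 else 7).
H = -2·W + 3  [with W=0]  = 3
U = -2·W - H - Q  [with W=0, H=3, Q=4]  = -7
Without intervention: H = -2·W + 3  [with W=0]  = 3; Q = -4 if W >= 6 else 7  [with W=0]  = 7; U = -2·W - H - Q  [with W=0, H=3, Q=7]  = -10.
Change = -7 − (-10) = 3.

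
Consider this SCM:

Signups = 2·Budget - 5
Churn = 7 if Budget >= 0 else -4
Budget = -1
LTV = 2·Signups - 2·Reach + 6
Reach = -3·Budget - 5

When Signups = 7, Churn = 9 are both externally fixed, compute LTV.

Setting Signups = 7, Churn = 9 by intervention discards those variables' equations.
Reach = -3·Budget - 5  [with Budget=-1]  = -2
LTV = 2·Signups - 2·Reach + 6  [with Signups=7, Reach=-2]  = 24

24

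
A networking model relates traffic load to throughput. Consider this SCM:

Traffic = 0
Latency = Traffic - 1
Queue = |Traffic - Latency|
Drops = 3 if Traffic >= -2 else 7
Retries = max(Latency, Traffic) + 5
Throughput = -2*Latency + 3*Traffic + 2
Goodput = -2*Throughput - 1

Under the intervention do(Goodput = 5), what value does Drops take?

Under do(Goodput=5), the mechanism Goodput = -2*Throughput - 1 is discarded; Goodput is fixed at 5.
Since Drops is not a descendant of the intervened variable, it is unaffected.
Drops = 3 if Traffic >= -2 else 7  [with Traffic=0]  = 3

3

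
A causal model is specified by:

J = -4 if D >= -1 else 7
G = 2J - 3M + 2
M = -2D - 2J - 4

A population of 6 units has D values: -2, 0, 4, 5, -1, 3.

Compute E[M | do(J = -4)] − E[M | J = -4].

1.4

Under do(J=-4), J's equation is replaced by J=-4 for every unit. Per-unit M: 8, 4, -4, -6, 6, -2. Mean = 1.
Conditioning on J=-4 selects the 5 unit(s) with D ∈ {0, 4, 5, -1, 3}. Their M values: 4, -4, -6, 6, -2. Mean = -0.4.
Difference = 1 − (-0.4) = 1.4.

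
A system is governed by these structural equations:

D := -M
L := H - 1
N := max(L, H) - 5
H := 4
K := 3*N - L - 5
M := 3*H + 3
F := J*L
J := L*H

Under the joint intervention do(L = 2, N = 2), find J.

Under do(L = 2, N = 2), each intervened variable's structural equation is replaced by its fixed value.
J = L*H  [with L=2, H=4]  = 8

8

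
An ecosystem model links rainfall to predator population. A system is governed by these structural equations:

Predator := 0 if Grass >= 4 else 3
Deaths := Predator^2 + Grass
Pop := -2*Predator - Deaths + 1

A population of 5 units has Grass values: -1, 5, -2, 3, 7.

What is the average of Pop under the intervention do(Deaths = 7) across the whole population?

Under do(Deaths=7), Deaths's equation is replaced by Deaths=7 for every unit. Per-unit Pop: -12, -6, -12, -12, -6. Mean = -9.6.

-9.6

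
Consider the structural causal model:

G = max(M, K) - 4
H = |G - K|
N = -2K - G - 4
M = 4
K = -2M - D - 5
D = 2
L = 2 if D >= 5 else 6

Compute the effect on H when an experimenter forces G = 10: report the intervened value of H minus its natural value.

10

Intervening sets G = 10 and removes its equation (G = max(M, K) - 4).
K = -2M - D - 5  [with M=4, D=2]  = -15
H = |G - K|  [with G=10, K=-15]  = 25
Without intervention: K = -2M - D - 5  [with M=4, D=2]  = -15; G = max(M, K) - 4  [with M=4, K=-15]  = 0; H = |G - K|  [with G=0, K=-15]  = 15.
Change = 25 − 15 = 10.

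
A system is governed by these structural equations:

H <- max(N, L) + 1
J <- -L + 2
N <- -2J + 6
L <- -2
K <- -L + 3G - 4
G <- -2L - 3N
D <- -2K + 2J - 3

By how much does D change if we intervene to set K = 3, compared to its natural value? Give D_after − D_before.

50

The intervention breaks the incoming arrows to K: K <- -L + 3G - 4 no longer applies, and K = 3.
J = -L + 2  [with L=-2]  = 4
D = -2K + 2J - 3  [with K=3, J=4]  = -1
Without intervention: J = -L + 2  [with L=-2]  = 4; N = -2J + 6  [with J=4]  = -2; G = -2L - 3N  [with L=-2, N=-2]  = 10; K = -L + 3G - 4  [with L=-2, G=10]  = 28; D = -2K + 2J - 3  [with K=28, J=4]  = -51.
Change = -1 − (-51) = 50.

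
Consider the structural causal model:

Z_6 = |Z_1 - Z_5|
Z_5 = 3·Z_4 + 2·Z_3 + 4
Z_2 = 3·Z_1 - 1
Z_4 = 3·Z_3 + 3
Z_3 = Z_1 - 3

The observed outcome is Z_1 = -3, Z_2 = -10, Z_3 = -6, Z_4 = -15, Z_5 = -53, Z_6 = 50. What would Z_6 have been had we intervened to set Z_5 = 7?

10

The intervention breaks the incoming arrows to Z_5: Z_5 = 3·Z_4 + 2·Z_3 + 4 no longer applies, and Z_5 = 7.
Z_6 = |Z_1 - Z_5|  [with Z_1=-3, Z_5=7]  = 10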